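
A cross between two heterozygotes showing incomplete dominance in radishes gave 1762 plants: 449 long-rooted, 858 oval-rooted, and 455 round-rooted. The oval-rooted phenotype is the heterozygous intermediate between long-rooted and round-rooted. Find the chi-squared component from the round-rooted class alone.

With incomplete dominance, a heterozygote × heterozygote cross gives a 1:2:1 phenotypic ratio.
The 1:2:1 ratio has 4 parts, so with N = 1762 the expected counts are:
  long-rooted: 1762 × 1/4 = 440.5
  oval-rooted: 1762 × 2/4 = 881
  round-rooted: 1762 × 1/4 = 440.5
Contribution of round-rooted: (455 − 440.5)² / 440.5 = 0.4773

0.477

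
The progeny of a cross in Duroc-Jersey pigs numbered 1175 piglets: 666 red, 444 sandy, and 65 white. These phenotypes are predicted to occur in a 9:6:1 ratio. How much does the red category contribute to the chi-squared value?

Total ratio parts = 16. Expected numbers out of 1175:
  red: 1175 × 9/16 = 660.9375
  sandy: 1175 × 6/16 = 440.625
  white: 1175 × 1/16 = 73.4375
Contribution of red: (666 − 660.9375)² / 660.9375 = 0.0388

0.039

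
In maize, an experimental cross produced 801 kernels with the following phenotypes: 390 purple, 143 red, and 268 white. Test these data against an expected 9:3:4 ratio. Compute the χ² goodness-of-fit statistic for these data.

Total ratio parts = 16. Expected numbers out of 801:
  purple: 801 × 9/16 = 450.5625
  red: 801 × 3/16 = 150.1875
  white: 801 × 4/16 = 200.25
χ² = Σ (O − E)² / E
  purple: (390 − 450.5625)² / 450.5625 = 8.1405
  red: (143 − 150.1875)² / 150.1875 = 0.3440
  white: (268 − 200.25)² / 200.25 = 22.9217
χ² = 8.1405 + 0.3440 + 22.9217 = 31.4062 ≈ 31.406

31.406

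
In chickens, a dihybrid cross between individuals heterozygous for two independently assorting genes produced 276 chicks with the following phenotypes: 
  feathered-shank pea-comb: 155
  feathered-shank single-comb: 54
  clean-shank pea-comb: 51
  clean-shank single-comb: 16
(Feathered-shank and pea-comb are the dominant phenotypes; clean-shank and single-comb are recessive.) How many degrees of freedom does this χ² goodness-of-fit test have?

A dihybrid F₂ with independent assortment and complete dominance at both loci gives a 9:3:3:1 phenotypic ratio.
A goodness-of-fit test with 4 phenotype classes has df = 4 − 1 = 3.

3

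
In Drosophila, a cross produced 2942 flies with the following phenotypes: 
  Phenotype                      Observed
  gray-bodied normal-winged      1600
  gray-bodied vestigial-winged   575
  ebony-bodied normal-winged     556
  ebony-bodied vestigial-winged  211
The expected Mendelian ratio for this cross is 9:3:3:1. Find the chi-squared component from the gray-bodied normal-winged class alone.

1.820

Under the 9:3:3:1 hypothesis (Σ ratio = 16, N = 2942):
  gray-bodied normal-winged: 2942 × 9/16 = 1654.875
  gray-bodied vestigial-winged: 2942 × 3/16 = 551.625
  ebony-bodied normal-winged: 2942 × 3/16 = 551.625
  ebony-bodied vestigial-winged: 2942 × 1/16 = 183.875
Contribution of gray-bodied normal-winged: (1600 − 1654.875)² / 1654.875 = 1.8196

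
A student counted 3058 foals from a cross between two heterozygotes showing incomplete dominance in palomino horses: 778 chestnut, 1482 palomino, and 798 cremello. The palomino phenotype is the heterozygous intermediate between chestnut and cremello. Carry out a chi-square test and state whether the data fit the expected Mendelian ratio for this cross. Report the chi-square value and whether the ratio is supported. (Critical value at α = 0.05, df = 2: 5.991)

3.151; consistent

With incomplete dominance, a heterozygote × heterozygote cross gives a 1:2:1 phenotypic ratio.
Total ratio parts = 4. Expected numbers out of 3058:
  chestnut: 3058 × 1/4 = 764.5
  palomino: 3058 × 2/4 = 1529
  cremello: 3058 × 1/4 = 764.5
χ² = Σ (O − E)² / E
  chestnut: (778 − 764.5)² / 764.5 = 0.2384
  palomino: (1482 − 1529)² / 1529 = 1.4447
  cremello: (798 − 764.5)² / 764.5 = 1.4680
χ² = 0.2384 + 1.4447 + 1.4680 = 3.1511 ≈ 3.151
Degrees of freedom = 3 − 1 = 2; critical value at α = 0.05 is 5.991.
Since 3.151 < 5.991, we fail to reject the null hypothesis — the data are consistent with the 1:2:1 ratio.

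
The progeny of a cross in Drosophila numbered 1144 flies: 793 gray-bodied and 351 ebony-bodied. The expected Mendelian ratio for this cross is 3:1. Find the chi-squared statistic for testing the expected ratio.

Total ratio parts = 4. Expected numbers out of 1144:
  gray-bodied: 1144 × 3/4 = 858
  ebony-bodied: 1144 × 1/4 = 286
χ² = Σ (O − E)² / E
  gray-bodied: (793 − 858)² / 858 = 4.9242
  ebony-bodied: (351 − 286)² / 286 = 14.7727
χ² = 4.9242 + 14.7727 = 19.6969 ≈ 19.697

19.697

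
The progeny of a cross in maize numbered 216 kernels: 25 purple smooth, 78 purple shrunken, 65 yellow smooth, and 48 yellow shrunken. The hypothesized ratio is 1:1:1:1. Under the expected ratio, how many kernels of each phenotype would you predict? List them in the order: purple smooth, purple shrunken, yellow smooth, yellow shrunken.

54, 54, 54, 54

Under the 1:1:1:1 hypothesis (Σ ratio = 4, N = 216):
  purple smooth: 216 × 1/4 = 54
  purple shrunken: 216 × 1/4 = 54
  yellow smooth: 216 × 1/4 = 54
  yellow shrunken: 216 × 1/4 = 54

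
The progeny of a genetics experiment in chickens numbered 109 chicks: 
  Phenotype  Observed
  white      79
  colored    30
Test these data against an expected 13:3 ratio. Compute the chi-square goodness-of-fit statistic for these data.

Under the 13:3 hypothesis (Σ ratio = 16, N = 109):
  white: 109 × 13/16 = 88.5625
  colored: 109 × 3/16 = 20.4375
χ² = Σ (O − E)² / E
  white: (79 − 88.5625)² / 88.5625 = 1.0325
  colored: (30 − 20.4375)² / 20.4375 = 4.4742
χ² = 1.0325 + 4.4742 = 5.5067 ≈ 5.507

5.507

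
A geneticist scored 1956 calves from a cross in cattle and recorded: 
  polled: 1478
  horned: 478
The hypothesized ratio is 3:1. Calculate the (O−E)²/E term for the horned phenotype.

Total ratio parts = 4. Expected numbers out of 1956:
  polled: 1956 × 3/4 = 1467
  horned: 1956 × 1/4 = 489
Contribution of horned: (478 − 489)² / 489 = 0.2474

0.247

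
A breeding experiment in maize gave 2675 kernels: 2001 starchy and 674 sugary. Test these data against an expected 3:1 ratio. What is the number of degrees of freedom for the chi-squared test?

A goodness-of-fit test with 2 phenotype classes has df = 2 − 1 = 1.

1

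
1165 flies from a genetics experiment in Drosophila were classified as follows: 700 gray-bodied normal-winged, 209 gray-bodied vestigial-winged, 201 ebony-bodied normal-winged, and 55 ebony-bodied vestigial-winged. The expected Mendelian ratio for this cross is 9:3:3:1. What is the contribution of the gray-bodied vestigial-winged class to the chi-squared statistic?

Total ratio parts = 16. Expected numbers out of 1165:
  gray-bodied normal-winged: 1165 × 9/16 = 655.3125
  gray-bodied vestigial-winged: 1165 × 3/16 = 218.4375
  ebony-bodied normal-winged: 1165 × 3/16 = 218.4375
  ebony-bodied vestigial-winged: 1165 × 1/16 = 72.8125
Contribution of gray-bodied vestigial-winged: (209 − 218.4375)² / 218.4375 = 0.4077

0.408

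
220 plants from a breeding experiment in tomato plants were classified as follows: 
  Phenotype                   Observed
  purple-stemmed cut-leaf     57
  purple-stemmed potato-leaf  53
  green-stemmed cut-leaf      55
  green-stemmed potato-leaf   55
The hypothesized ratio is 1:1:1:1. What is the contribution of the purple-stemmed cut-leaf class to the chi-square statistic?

The 1:1:1:1 ratio has 4 parts, so with N = 220 the expected counts are:
  purple-stemmed cut-leaf: 220 × 1/4 = 55
  purple-stemmed potato-leaf: 220 × 1/4 = 55
  green-stemmed cut-leaf: 220 × 1/4 = 55
  green-stemmed potato-leaf: 220 × 1/4 = 55
Contribution of purple-stemmed cut-leaf: (57 − 55)² / 55 = 0.0727

0.073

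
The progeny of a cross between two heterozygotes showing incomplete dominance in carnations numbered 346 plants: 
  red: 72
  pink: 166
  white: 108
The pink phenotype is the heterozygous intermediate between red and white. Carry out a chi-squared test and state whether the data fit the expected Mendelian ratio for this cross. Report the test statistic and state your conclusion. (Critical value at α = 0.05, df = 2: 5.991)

8.058; not consistent

With incomplete dominance, a heterozygote × heterozygote cross gives a 1:2:1 phenotypic ratio.
The 1:2:1 ratio has 4 parts, so with N = 346 the expected counts are:
  red: 346 × 1/4 = 86.5
  pink: 346 × 2/4 = 173
  white: 346 × 1/4 = 86.5
χ² = Σ (O − E)² / E
  red: (72 − 86.5)² / 86.5 = 2.4306
  pink: (166 − 173)² / 173 = 0.2832
  white: (108 − 86.5)² / 86.5 = 5.3439
χ² = 2.4306 + 0.2832 + 5.3439 = 8.0577 ≈ 8.058
Degrees of freedom = 3 − 1 = 2; critical value at α = 0.05 is 5.991.
Since 8.058 > 5.991, we reject the null hypothesis — the data do not fit the 1:2:1 ratio.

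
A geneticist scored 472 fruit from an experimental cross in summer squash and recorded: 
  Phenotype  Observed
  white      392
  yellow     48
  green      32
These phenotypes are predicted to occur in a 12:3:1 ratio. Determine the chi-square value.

Under the 12:3:1 hypothesis (Σ ratio = 16, N = 472):
  white: 472 × 12/16 = 354
  yellow: 472 × 3/16 = 88.5
  green: 472 × 1/16 = 29.5
χ² = Σ (O − E)² / E
  white: (392 − 354)² / 354 = 4.0791
  yellow: (48 − 88.5)² / 88.5 = 18.5339
  green: (32 − 29.5)² / 29.5 = 0.2119
χ² = 4.0791 + 18.5339 + 0.2119 = 22.8249 ≈ 22.825

22.825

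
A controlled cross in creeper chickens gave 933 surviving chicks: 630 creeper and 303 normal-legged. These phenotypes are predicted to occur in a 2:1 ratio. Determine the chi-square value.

Total ratio parts = 3. Expected numbers out of 933:
  creeper: 933 × 2/3 = 622
  normal-legged: 933 × 1/3 = 311
χ² = Σ (O − E)² / E
  creeper: (630 − 622)² / 622 = 0.1029
  normal-legged: (303 − 311)² / 311 = 0.2058
χ² = 0.1029 + 0.2058 = 0.3087 ≈ 0.309

0.309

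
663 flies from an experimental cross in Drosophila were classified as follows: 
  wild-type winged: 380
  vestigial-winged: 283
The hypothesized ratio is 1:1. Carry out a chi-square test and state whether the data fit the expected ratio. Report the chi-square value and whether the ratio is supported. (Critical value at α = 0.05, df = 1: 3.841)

Total ratio parts = 2. Expected numbers out of 663:
  wild-type winged: 663 × 1/2 = 331.5
  vestigial-winged: 663 × 1/2 = 331.5
χ² = Σ (O − E)² / E
  wild-type winged: (380 − 331.5)² / 331.5 = 7.0958
  vestigial-winged: (283 − 331.5)² / 331.5 = 7.0958
χ² = 7.0958 + 7.0958 = 14.1916 ≈ 14.192
Degrees of freedom = 2 − 1 = 1; critical value at α = 0.05 is 3.841.
Since 14.192 > 3.841, we reject the null hypothesis — the data do not fit the 1:1 ratio.

14.192; not consistent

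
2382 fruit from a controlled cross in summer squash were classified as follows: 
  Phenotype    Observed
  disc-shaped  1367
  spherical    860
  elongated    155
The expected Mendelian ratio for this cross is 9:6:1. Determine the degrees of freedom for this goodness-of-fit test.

2

A goodness-of-fit test with 3 phenotype classes has df = 3 − 1 = 2.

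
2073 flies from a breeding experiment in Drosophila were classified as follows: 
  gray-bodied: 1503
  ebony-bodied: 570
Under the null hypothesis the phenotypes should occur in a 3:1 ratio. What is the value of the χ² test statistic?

6.890

The 3:1 ratio has 4 parts, so with N = 2073 the expected counts are:
  gray-bodied: 2073 × 3/4 = 1554.75
  ebony-bodied: 2073 × 1/4 = 518.25
χ² = Σ (O − E)² / E
  gray-bodied: (1503 − 1554.75)² / 1554.75 = 1.7225
  ebony-bodied: (570 − 518.25)² / 518.25 = 5.1675
χ² = 1.7225 + 5.1675 = 6.890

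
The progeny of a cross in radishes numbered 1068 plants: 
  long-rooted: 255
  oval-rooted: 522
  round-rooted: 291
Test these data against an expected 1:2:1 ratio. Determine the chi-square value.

2.966

The 1:2:1 ratio has 4 parts, so with N = 1068 the expected counts are:
  long-rooted: 1068 × 1/4 = 267
  oval-rooted: 1068 × 2/4 = 534
  round-rooted: 1068 × 1/4 = 267
χ² = Σ (O − E)² / E
  long-rooted: (255 − 267)² / 267 = 0.5393
  oval-rooted: (522 − 534)² / 534 = 0.2697
  round-rooted: (291 − 267)² / 267 = 2.1573
χ² = 0.5393 + 0.2697 + 2.1573 = 2.9663 ≈ 2.966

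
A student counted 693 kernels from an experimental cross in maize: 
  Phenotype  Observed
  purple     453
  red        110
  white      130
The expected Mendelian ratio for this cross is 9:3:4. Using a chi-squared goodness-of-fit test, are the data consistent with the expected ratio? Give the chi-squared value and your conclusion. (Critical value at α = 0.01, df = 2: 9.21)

24.099; not consistent

Expected counts for N = 693 under a 9:3:4 ratio (total parts = 16):
  purple: 693 × 9/16 = 389.8125
  red: 693 × 3/16 = 129.9375
  white: 693 × 4/16 = 173.25
χ² = Σ (O − E)² / E
  purple: (453 − 389.8125)² / 389.8125 = 10.2425
  red: (110 − 129.9375)² / 129.9375 = 3.0592
  white: (130 − 173.25)² / 173.25 = 10.7969
χ² = 10.2425 + 3.0592 + 10.7969 = 24.0986 ≈ 24.099
Degrees of freedom = 3 − 1 = 2; critical value at α = 0.01 is 9.21.
Since 24.099 > 9.21, we reject the null hypothesis — the data do not fit the 9:3:4 ratio.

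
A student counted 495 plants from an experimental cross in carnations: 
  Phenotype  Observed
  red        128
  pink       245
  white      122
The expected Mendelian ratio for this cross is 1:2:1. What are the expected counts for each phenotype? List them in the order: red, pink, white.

123.75, 247.5, 123.75

Under the 1:2:1 hypothesis (Σ ratio = 4, N = 495):
  red: 495 × 1/4 = 123.75
  pink: 495 × 2/4 = 247.5
  white: 495 × 1/4 = 123.75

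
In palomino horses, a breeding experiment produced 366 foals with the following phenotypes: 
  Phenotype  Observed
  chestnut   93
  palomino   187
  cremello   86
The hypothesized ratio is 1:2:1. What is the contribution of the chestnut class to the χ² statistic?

0.025

Under the 1:2:1 hypothesis (Σ ratio = 4, N = 366):
  chestnut: 366 × 1/4 = 91.5
  palomino: 366 × 2/4 = 183
  cremello: 366 × 1/4 = 91.5
Contribution of chestnut: (93 − 91.5)² / 91.5 = 0.0246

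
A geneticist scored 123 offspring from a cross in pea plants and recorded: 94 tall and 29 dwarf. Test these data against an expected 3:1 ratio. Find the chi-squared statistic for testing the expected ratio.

Under the 3:1 hypothesis (Σ ratio = 4, N = 123):
  tall: 123 × 3/4 = 92.25
  dwarf: 123 × 1/4 = 30.75
χ² = Σ (O − E)² / E
  tall: (94 − 92.25)² / 92.25 = 0.0332
  dwarf: (29 − 30.75)² / 30.75 = 0.0996
χ² = 0.0332 + 0.0996 = 0.1328 ≈ 0.133

0.133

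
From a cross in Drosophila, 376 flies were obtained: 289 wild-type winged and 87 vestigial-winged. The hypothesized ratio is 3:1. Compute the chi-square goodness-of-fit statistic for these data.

0.695

The 3:1 ratio has 4 parts, so with N = 376 the expected counts are:
  wild-type winged: 376 × 3/4 = 282
  vestigial-winged: 376 × 1/4 = 94
χ² = Σ (O − E)² / E
  wild-type winged: (289 − 282)² / 282 = 0.1738
  vestigial-winged: (87 − 94)² / 94 = 0.5213
χ² = 0.1738 + 0.5213 = 0.6951 ≈ 0.695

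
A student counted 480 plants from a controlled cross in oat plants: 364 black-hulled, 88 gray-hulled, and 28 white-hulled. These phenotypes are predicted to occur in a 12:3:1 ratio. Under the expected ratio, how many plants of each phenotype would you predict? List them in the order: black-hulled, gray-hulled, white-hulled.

Total ratio parts = 16. Expected numbers out of 480:
  black-hulled: 480 × 12/16 = 360
  gray-hulled: 480 × 3/16 = 90
  white-hulled: 480 × 1/16 = 30

360, 90, 30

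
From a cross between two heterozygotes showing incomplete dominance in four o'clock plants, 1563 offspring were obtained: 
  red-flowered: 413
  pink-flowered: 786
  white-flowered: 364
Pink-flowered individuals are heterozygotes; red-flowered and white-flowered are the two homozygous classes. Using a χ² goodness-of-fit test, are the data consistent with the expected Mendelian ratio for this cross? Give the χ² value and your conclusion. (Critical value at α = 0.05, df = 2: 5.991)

With incomplete dominance, a heterozygote × heterozygote cross gives a 1:2:1 phenotypic ratio.
Under the 1:2:1 hypothesis (Σ ratio = 4, N = 1563):
  red-flowered: 1563 × 1/4 = 390.75
  pink-flowered: 1563 × 2/4 = 781.5
  white-flowered: 1563 × 1/4 = 390.75
χ² = Σ (O − E)² / E
  red-flowered: (413 − 390.75)² / 390.75 = 1.2670
  pink-flowered: (786 − 781.5)² / 781.5 = 0.0259
  white-flowered: (364 − 390.75)² / 390.75 = 1.8313
χ² = 1.2670 + 0.0259 + 1.8313 = 3.1242 ≈ 3.124
Degrees of freedom = 3 − 1 = 2; critical value at α = 0.05 is 5.991.
Since 3.124 < 5.991, we fail to reject the null hypothesis — the data are consistent with the 1:2:1 ratio.

3.124; consistent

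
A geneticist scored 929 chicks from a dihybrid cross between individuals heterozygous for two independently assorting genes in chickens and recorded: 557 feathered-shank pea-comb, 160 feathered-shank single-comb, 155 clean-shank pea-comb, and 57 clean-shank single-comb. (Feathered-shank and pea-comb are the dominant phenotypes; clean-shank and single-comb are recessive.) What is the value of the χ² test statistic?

A dihybrid F₂ with independent assortment and complete dominance at both loci gives a 9:3:3:1 phenotypic ratio.
The 9:3:3:1 ratio has 16 parts, so with N = 929 the expected counts are:
  feathered-shank pea-comb: 929 × 9/16 = 522.5625
  feathered-shank single-comb: 929 × 3/16 = 174.1875
  clean-shank pea-comb: 929 × 3/16 = 174.1875
  clean-shank single-comb: 929 × 1/16 = 58.0625
χ² = Σ (O − E)² / E
  feathered-shank pea-comb: (557 − 522.5625)² / 522.5625 = 2.2695
  feathered-shank single-comb: (160 − 174.1875)² / 174.1875 = 1.1556
  clean-shank pea-comb: (155 − 174.1875)² / 174.1875 = 2.1136
  clean-shank single-comb: (57 − 58.0625)² / 58.0625 = 0.0194
χ² = 2.2695 + 1.1556 + 2.1136 + 0.0194 = 5.5581 ≈ 5.558

5.558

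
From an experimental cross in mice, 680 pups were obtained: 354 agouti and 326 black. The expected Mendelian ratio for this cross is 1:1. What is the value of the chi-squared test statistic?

Under the 1:1 hypothesis (Σ ratio = 2, N = 680):
  agouti: 680 × 1/2 = 340
  black: 680 × 1/2 = 340
χ² = Σ (O − E)² / E
  agouti: (354 − 340)² / 340 = 0.5765
  black: (326 − 340)² / 340 = 0.5765
χ² = 0.5765 + 0.5765 = 1.153

1.153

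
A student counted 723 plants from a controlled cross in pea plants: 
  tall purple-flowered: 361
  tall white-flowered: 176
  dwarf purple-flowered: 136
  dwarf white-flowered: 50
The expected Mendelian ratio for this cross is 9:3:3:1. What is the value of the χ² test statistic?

Expected counts for N = 723 under a 9:3:3:1 ratio (total parts = 16):
  tall purple-flowered: 723 × 9/16 = 406.6875
  tall white-flowered: 723 × 3/16 = 135.5625
  dwarf purple-flowered: 723 × 3/16 = 135.5625
  dwarf white-flowered: 723 × 1/16 = 45.1875
χ² = Σ (O − E)² / E
  tall purple-flowered: (361 − 406.6875)² / 406.6875 = 5.1326
  tall white-flowered: (176 − 135.5625)² / 135.5625 = 12.0623
  dwarf purple-flowered: (136 − 135.5625)² / 135.5625 = 0.0014
  dwarf white-flowered: (50 − 45.1875)² / 45.1875 = 0.5125
χ² = 5.1326 + 12.0623 + 0.0014 + 0.5125 = 17.7088 ≈ 17.709

17.709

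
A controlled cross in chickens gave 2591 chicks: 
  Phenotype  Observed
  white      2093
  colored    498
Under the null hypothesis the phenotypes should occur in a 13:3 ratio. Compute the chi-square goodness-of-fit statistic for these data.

0.376

Expected counts for N = 2591 under a 13:3 ratio (total parts = 16):
  white: 2591 × 13/16 = 2105.1875
  colored: 2591 × 3/16 = 485.8125
χ² = Σ (O − E)² / E
  white: (2093 − 2105.1875)² / 2105.1875 = 0.0706
  colored: (498 − 485.8125)² / 485.8125 = 0.3057
χ² = 0.0706 + 0.3057 = 0.3763 ≈ 0.376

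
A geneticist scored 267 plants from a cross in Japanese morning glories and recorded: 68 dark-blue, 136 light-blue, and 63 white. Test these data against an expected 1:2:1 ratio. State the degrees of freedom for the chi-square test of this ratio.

2

A goodness-of-fit test with 3 phenotype classes has df = 3 − 1 = 2.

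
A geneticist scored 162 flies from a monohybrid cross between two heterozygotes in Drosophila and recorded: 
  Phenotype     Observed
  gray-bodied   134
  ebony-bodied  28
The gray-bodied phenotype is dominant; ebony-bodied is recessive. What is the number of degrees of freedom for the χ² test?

1

For a monohybrid cross between heterozygotes with complete dominance, the expected phenotypic ratio is 3:1.
A goodness-of-fit test with 2 phenotype classes has df = 2 − 1 = 1.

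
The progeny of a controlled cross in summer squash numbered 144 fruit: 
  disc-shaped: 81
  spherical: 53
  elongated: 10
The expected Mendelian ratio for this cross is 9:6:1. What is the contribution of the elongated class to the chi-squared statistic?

0.111

Expected counts for N = 144 under a 9:6:1 ratio (total parts = 16):
  disc-shaped: 144 × 9/16 = 81
  spherical: 144 × 6/16 = 54
  elongated: 144 × 1/16 = 9
Contribution of elongated: (10 − 9)² / 9 = 0.1111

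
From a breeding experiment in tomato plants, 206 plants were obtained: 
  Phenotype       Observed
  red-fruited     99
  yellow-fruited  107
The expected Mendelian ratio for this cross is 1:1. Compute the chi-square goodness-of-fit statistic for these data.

Expected counts for N = 206 under a 1:1 ratio (total parts = 2):
  red-fruited: 206 × 1/2 = 103
  yellow-fruited: 206 × 1/2 = 103
χ² = Σ (O − E)² / E
  red-fruited: (99 − 103)² / 103 = 0.1553
  yellow-fruited: (107 − 103)² / 103 = 0.1553
χ² = 0.1553 + 0.1553 = 0.3106 ≈ 0.311

0.311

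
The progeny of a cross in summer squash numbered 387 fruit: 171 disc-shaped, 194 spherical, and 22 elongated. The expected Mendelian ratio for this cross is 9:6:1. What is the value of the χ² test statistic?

26.671

Expected counts for N = 387 under a 9:6:1 ratio (total parts = 16):
  disc-shaped: 387 × 9/16 = 217.6875
  spherical: 387 × 6/16 = 145.125
  elongated: 387 × 1/16 = 24.1875
χ² = Σ (O − E)² / E
  disc-shaped: (171 − 217.6875)² / 217.6875 = 10.0131
  spherical: (194 − 145.125)² / 145.125 = 16.4601
  elongated: (22 − 24.1875)² / 24.1875 = 0.1978
χ² = 10.0131 + 16.4601 + 0.1978 = 26.671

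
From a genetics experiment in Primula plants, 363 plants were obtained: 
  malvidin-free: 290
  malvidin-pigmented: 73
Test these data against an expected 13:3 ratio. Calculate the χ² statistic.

0.441

Total ratio parts = 16. Expected numbers out of 363:
  malvidin-free: 363 × 13/16 = 294.9375
  malvidin-pigmented: 363 × 3/16 = 68.0625
χ² = Σ (O − E)² / E
  malvidin-free: (290 − 294.9375)² / 294.9375 = 0.0827
  malvidin-pigmented: (73 − 68.0625)² / 68.0625 = 0.3582
χ² = 0.0827 + 0.3582 = 0.4409 ≈ 0.441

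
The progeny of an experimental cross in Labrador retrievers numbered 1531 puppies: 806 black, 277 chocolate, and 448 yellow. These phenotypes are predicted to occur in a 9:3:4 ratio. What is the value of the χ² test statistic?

Total ratio parts = 16. Expected numbers out of 1531:
  black: 1531 × 9/16 = 861.1875
  chocolate: 1531 × 3/16 = 287.0625
  yellow: 1531 × 4/16 = 382.75
χ² = Σ (O − E)² / E
  black: (806 − 861.1875)² / 861.1875 = 3.5366
  chocolate: (277 − 287.0625)² / 287.0625 = 0.3527
  yellow: (448 − 382.75)² / 382.75 = 11.1236
χ² = 3.5366 + 0.3527 + 11.1236 = 15.0129 ≈ 15.013

15.013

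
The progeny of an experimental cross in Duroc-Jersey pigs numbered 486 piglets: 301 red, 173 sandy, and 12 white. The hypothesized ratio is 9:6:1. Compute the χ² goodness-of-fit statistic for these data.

Expected counts for N = 486 under a 9:6:1 ratio (total parts = 16):
  red: 486 × 9/16 = 273.375
  sandy: 486 × 6/16 = 182.25
  white: 486 × 1/16 = 30.375
χ² = Σ (O − E)² / E
  red: (301 − 273.375)² / 273.375 = 2.7916
  sandy: (173 − 182.25)² / 182.25 = 0.4695
  white: (12 − 30.375)² / 30.375 = 11.1157
χ² = 2.7916 + 0.4695 + 11.1157 = 14.3768 ≈ 14.377

14.377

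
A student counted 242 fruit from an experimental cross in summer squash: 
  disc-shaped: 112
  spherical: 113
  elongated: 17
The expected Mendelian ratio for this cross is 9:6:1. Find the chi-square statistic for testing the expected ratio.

9.963

Expected counts for N = 242 under a 9:6:1 ratio (total parts = 16):
  disc-shaped: 242 × 9/16 = 136.125
  spherical: 242 × 6/16 = 90.75
  elongated: 242 × 1/16 = 15.125
χ² = Σ (O − E)² / E
  disc-shaped: (112 − 136.125)² / 136.125 = 4.2756
  spherical: (113 − 90.75)² / 90.75 = 5.4552
  elongated: (17 − 15.125)² / 15.125 = 0.2324
χ² = 4.2756 + 5.4552 + 0.2324 = 9.9632 ≈ 9.963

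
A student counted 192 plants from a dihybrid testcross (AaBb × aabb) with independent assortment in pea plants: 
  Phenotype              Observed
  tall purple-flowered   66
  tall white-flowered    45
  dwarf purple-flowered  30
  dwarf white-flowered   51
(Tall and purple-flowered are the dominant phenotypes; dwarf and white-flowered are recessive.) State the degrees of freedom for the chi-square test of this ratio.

A dihybrid testcross with independent assortment gives a 1:1:1:1 ratio.
A goodness-of-fit test with 4 phenotype classes has df = 4 − 1 = 3.

3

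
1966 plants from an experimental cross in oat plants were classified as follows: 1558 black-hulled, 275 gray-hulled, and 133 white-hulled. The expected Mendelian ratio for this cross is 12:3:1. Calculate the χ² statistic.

The 12:3:1 ratio has 16 parts, so with N = 1966 the expected counts are:
  black-hulled: 1966 × 12/16 = 1474.5
  gray-hulled: 1966 × 3/16 = 368.625
  white-hulled: 1966 × 1/16 = 122.875
χ² = Σ (O − E)² / E
  black-hulled: (1558 − 1474.5)² / 1474.5 = 4.7286
  gray-hulled: (275 − 368.625)² / 368.625 = 23.7793
  white-hulled: (133 − 122.875)² / 122.875 = 0.8343
χ² = 4.7286 + 23.7793 + 0.8343 = 29.3422 ≈ 29.342

29.342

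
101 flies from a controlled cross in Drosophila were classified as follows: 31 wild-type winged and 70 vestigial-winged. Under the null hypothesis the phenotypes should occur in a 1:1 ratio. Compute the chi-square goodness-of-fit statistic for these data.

Expected counts for N = 101 under a 1:1 ratio (total parts = 2):
  wild-type winged: 101 × 1/2 = 50.5
  vestigial-winged: 101 × 1/2 = 50.5
χ² = Σ (O − E)² / E
  wild-type winged: (31 − 50.5)² / 50.5 = 7.5297
  vestigial-winged: (70 − 50.5)² / 50.5 = 7.5297
χ² = 7.5297 + 7.5297 = 15.0594 ≈ 15.059

15.059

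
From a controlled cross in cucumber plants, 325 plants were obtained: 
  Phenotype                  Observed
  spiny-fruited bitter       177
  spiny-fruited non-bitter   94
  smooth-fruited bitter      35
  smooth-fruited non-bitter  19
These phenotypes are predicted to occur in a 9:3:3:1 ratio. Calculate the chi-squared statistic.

Total ratio parts = 16. Expected numbers out of 325:
  spiny-fruited bitter: 325 × 9/16 = 182.8125
  spiny-fruited non-bitter: 325 × 3/16 = 60.9375
  smooth-fruited bitter: 325 × 3/16 = 60.9375
  smooth-fruited non-bitter: 325 × 1/16 = 20.3125
χ² = Σ (O − E)² / E
  spiny-fruited bitter: (177 − 182.8125)² / 182.8125 = 0.1848
  spiny-fruited non-bitter: (94 − 60.9375)² / 60.9375 = 17.9385
  smooth-fruited bitter: (35 − 60.9375)² / 60.9375 = 11.0401
  smooth-fruited non-bitter: (19 − 20.3125)² / 20.3125 = 0.0848
χ² = 0.1848 + 17.9385 + 11.0401 + 0.0848 = 29.2482 ≈ 29.248

29.248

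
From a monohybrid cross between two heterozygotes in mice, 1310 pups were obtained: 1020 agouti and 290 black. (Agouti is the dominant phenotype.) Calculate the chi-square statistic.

For a monohybrid cross between heterozygotes with complete dominance, the expected phenotypic ratio is 3:1.
Expected counts for N = 1310 under a 3:1 ratio (total parts = 4):
  agouti: 1310 × 3/4 = 982.5
  black: 1310 × 1/4 = 327.5
χ² = Σ (O − E)² / E
  agouti: (1020 − 982.5)² / 982.5 = 1.4313
  black: (290 − 327.5)² / 327.5 = 4.2939
χ² = 1.4313 + 4.2939 = 5.7252 ≈ 5.725

5.725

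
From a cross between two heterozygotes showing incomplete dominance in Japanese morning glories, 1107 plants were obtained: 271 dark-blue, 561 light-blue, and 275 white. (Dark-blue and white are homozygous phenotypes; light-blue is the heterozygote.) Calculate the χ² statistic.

With incomplete dominance, a heterozygote × heterozygote cross gives a 1:2:1 phenotypic ratio.
The 1:2:1 ratio has 4 parts, so with N = 1107 the expected counts are:
  dark-blue: 1107 × 1/4 = 276.75
  light-blue: 1107 × 2/4 = 553.5
  white: 1107 × 1/4 = 276.75
χ² = Σ (O − E)² / E
  dark-blue: (271 − 276.75)² / 276.75 = 0.1195
  light-blue: (561 − 553.5)² / 553.5 = 0.1016
  white: (275 − 276.75)² / 276.75 = 0.0111
χ² = 0.1195 + 0.1016 + 0.0111 = 0.2322 ≈ 0.232

0.232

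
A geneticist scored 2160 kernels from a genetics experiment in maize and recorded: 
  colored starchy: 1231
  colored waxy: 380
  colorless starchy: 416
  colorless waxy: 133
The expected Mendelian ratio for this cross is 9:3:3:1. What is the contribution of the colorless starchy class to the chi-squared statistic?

Expected counts for N = 2160 under a 9:3:3:1 ratio (total parts = 16):
  colored starchy: 2160 × 9/16 = 1215
  colored waxy: 2160 × 3/16 = 405
  colorless starchy: 2160 × 3/16 = 405
  colorless waxy: 2160 × 1/16 = 135
Contribution of colorless starchy: (416 − 405)² / 405 = 0.2988

0.299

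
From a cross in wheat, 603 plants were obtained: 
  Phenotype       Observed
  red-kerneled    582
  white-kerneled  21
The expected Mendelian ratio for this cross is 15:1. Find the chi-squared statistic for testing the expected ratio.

Under the 15:1 hypothesis (Σ ratio = 16, N = 603):
  red-kerneled: 603 × 15/16 = 565.3125
  white-kerneled: 603 × 1/16 = 37.6875
χ² = Σ (O − E)² / E
  red-kerneled: (582 − 565.3125)² / 565.3125 = 0.4926
  white-kerneled: (21 − 37.6875)² / 37.6875 = 7.3890
χ² = 0.4926 + 7.3890 = 7.8816 ≈ 7.882

7.882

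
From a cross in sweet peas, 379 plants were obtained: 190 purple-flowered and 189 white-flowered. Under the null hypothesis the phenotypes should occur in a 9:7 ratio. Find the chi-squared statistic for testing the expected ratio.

5.765

Under the 9:7 hypothesis (Σ ratio = 16, N = 379):
  purple-flowered: 379 × 9/16 = 213.1875
  white-flowered: 379 × 7/16 = 165.8125
χ² = Σ (O − E)² / E
  purple-flowered: (190 − 213.1875)² / 213.1875 = 2.5220
  white-flowered: (189 − 165.8125)² / 165.8125 = 3.2426
χ² = 2.5220 + 3.2426 = 5.7646 ≈ 5.765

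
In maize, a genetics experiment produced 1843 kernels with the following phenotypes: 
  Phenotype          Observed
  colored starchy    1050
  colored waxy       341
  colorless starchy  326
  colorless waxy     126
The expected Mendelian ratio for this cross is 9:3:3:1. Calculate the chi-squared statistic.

2.354

Total ratio parts = 16. Expected numbers out of 1843:
  colored starchy: 1843 × 9/16 = 1036.6875
  colored waxy: 1843 × 3/16 = 345.5625
  colorless starchy: 1843 × 3/16 = 345.5625
  colorless waxy: 1843 × 1/16 = 115.1875
χ² = Σ (O − E)² / E
  colored starchy: (1050 − 1036.6875)² / 1036.6875 = 0.1710
  colored waxy: (341 − 345.5625)² / 345.5625 = 0.0602
  colorless starchy: (326 − 345.5625)² / 345.5625 = 1.1074
  colorless waxy: (126 − 115.1875)² / 115.1875 = 1.0150
χ² = 0.1710 + 0.0602 + 1.1074 + 1.0150 = 2.3536 ≈ 2.354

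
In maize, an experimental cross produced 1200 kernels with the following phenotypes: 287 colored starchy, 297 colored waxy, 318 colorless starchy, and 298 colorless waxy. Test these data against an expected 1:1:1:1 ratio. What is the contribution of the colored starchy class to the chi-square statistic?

0.563

The 1:1:1:1 ratio has 4 parts, so with N = 1200 the expected counts are:
  colored starchy: 1200 × 1/4 = 300
  colored waxy: 1200 × 1/4 = 300
  colorless starchy: 1200 × 1/4 = 300
  colorless waxy: 1200 × 1/4 = 300
Contribution of colored starchy: (287 − 300)² / 300 = 0.5633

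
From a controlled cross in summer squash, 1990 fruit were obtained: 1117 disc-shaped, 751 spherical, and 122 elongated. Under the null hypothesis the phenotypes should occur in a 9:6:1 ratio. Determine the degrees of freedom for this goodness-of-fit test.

A goodness-of-fit test with 3 phenotype classes has df = 3 − 1 = 2.

2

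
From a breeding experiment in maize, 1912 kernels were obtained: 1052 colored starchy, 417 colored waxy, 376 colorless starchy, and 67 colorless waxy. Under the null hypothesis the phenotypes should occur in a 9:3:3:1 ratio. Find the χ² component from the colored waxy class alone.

Under the 9:3:3:1 hypothesis (Σ ratio = 16, N = 1912):
  colored starchy: 1912 × 9/16 = 1075.5
  colored waxy: 1912 × 3/16 = 358.5
  colorless starchy: 1912 × 3/16 = 358.5
  colorless waxy: 1912 × 1/16 = 119.5
Contribution of colored waxy: (417 − 358.5)² / 358.5 = 9.5460

9.546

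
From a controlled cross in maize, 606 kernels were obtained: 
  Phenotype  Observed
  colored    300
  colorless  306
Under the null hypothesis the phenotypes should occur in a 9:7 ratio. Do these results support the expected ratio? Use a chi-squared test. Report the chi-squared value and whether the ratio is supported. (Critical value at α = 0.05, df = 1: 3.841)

Under the 9:7 hypothesis (Σ ratio = 16, N = 606):
  colored: 606 × 9/16 = 340.875
  colorless: 606 × 7/16 = 265.125
χ² = Σ (O − E)² / E
  colored: (300 − 340.875)² / 340.875 = 4.9014
  colorless: (306 − 265.125)² / 265.125 = 6.3018
χ² = 4.9014 + 6.3018 = 11.2032 ≈ 11.203
Degrees of freedom = 2 − 1 = 1; critical value at α = 0.05 is 3.841.
Since 11.203 > 3.841, we reject the null hypothesis — the data do not fit the 9:7 ratio.

11.203; not consistent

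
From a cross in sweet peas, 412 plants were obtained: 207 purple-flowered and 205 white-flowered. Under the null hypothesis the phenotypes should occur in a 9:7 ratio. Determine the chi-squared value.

6.042

Under the 9:7 hypothesis (Σ ratio = 16, N = 412):
  purple-flowered: 412 × 9/16 = 231.75
  white-flowered: 412 × 7/16 = 180.25
χ² = Σ (O − E)² / E
  purple-flowered: (207 − 231.75)² / 231.75 = 2.6432
  white-flowered: (205 − 180.25)² / 180.25 = 3.3984
χ² = 2.6432 + 3.3984 = 6.0416 ≈ 6.042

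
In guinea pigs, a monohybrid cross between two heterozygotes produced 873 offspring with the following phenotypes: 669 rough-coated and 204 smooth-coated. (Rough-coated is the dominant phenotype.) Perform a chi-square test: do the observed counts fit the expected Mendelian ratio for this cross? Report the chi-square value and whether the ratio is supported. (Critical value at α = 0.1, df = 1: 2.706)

1.241; consistent

For a monohybrid cross between heterozygotes with complete dominance, the expected phenotypic ratio is 3:1.
Under the 3:1 hypothesis (Σ ratio = 4, N = 873):
  rough-coated: 873 × 3/4 = 654.75
  smooth-coated: 873 × 1/4 = 218.25
χ² = Σ (O − E)² / E
  rough-coated: (669 − 654.75)² / 654.75 = 0.3101
  smooth-coated: (204 − 218.25)² / 218.25 = 0.9304
χ² = 0.3101 + 0.9304 = 1.2405 ≈ 1.241
Degrees of freedom = 2 − 1 = 1; critical value at α = 0.1 is 2.706.
Since 1.241 < 2.706, we fail to reject the null hypothesis — the data are consistent with the 3:1 ratio.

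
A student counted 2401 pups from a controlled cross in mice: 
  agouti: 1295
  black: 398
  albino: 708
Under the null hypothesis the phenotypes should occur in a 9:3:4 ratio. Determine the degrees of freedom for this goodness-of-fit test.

2

A goodness-of-fit test with 3 phenotype classes has df = 3 − 1 = 2.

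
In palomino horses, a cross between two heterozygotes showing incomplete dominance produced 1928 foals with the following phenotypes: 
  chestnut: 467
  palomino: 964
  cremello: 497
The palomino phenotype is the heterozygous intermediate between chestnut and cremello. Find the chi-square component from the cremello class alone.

With incomplete dominance, a heterozygote × heterozygote cross gives a 1:2:1 phenotypic ratio.
Under the 1:2:1 hypothesis (Σ ratio = 4, N = 1928):
  chestnut: 1928 × 1/4 = 482
  palomino: 1928 × 2/4 = 964
  cremello: 1928 × 1/4 = 482
Contribution of cremello: (497 − 482)² / 482 = 0.4668

0.467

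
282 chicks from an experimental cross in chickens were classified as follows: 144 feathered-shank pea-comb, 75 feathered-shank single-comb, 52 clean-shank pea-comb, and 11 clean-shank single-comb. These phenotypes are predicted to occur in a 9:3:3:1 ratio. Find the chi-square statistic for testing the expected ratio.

Total ratio parts = 16. Expected numbers out of 282:
  feathered-shank pea-comb: 282 × 9/16 = 158.625
  feathered-shank single-comb: 282 × 3/16 = 52.875
  clean-shank pea-comb: 282 × 3/16 = 52.875
  clean-shank single-comb: 282 × 1/16 = 17.625
χ² = Σ (O − E)² / E
  feathered-shank pea-comb: (144 − 158.625)² / 158.625 = 1.3484
  feathered-shank single-comb: (75 − 52.875)² / 52.875 = 9.2580
  clean-shank pea-comb: (52 − 52.875)² / 52.875 = 0.0145
  clean-shank single-comb: (11 − 17.625)² / 17.625 = 2.4902
χ² = 1.3484 + 9.2580 + 0.0145 + 2.4902 = 13.1111 ≈ 13.111

13.111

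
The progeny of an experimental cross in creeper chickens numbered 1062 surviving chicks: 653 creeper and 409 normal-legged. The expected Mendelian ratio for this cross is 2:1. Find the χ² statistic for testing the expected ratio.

12.818

The 2:1 ratio has 3 parts, so with N = 1062 the expected counts are:
  creeper: 1062 × 2/3 = 708
  normal-legged: 1062 × 1/3 = 354
χ² = Σ (O − E)² / E
  creeper: (653 − 708)² / 708 = 4.2726
  normal-legged: (409 − 354)² / 354 = 8.5452
χ² = 4.2726 + 8.5452 = 12.8178 ≈ 12.818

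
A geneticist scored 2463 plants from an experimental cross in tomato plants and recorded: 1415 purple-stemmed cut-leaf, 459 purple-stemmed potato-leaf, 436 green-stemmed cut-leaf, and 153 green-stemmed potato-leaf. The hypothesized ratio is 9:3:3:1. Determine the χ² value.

Expected counts for N = 2463 under a 9:3:3:1 ratio (total parts = 16):
  purple-stemmed cut-leaf: 2463 × 9/16 = 1385.4375
  purple-stemmed potato-leaf: 2463 × 3/16 = 461.8125
  green-stemmed cut-leaf: 2463 × 3/16 = 461.8125
  green-stemmed potato-leaf: 2463 × 1/16 = 153.9375
χ² = Σ (O − E)² / E
  purple-stemmed cut-leaf: (1415 − 1385.4375)² / 1385.4375 = 0.6308
  purple-stemmed potato-leaf: (459 − 461.8125)² / 461.8125 = 0.0171
  green-stemmed cut-leaf: (436 − 461.8125)² / 461.8125 = 1.4428
  green-stemmed potato-leaf: (153 − 153.9375)² / 153.9375 = 0.0057
χ² = 0.6308 + 0.0171 + 1.4428 + 0.0057 = 2.0964 ≈ 2.096

2.096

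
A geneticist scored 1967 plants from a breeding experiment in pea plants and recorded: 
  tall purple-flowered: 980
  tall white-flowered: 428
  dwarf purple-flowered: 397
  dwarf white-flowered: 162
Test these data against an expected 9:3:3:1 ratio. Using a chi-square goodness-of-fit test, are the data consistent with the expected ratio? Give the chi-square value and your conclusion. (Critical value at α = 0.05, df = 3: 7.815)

Expected counts for N = 1967 under a 9:3:3:1 ratio (total parts = 16):
  tall purple-flowered: 1967 × 9/16 = 1106.4375
  tall white-flowered: 1967 × 3/16 = 368.8125
  dwarf purple-flowered: 1967 × 3/16 = 368.8125
  dwarf white-flowered: 1967 × 1/16 = 122.9375
χ² = Σ (O − E)² / E
  tall purple-flowered: (980 − 1106.4375)² / 1106.4375 = 14.4486
  tall white-flowered: (428 − 368.8125)² / 368.8125 = 9.4985
  dwarf purple-flowered: (397 − 368.8125)² / 368.8125 = 2.1543
  dwarf white-flowered: (162 − 122.9375)² / 122.9375 = 12.4118
χ² = 14.4486 + 9.4985 + 2.1543 + 12.4118 = 38.5132 ≈ 38.513
Degrees of freedom = 4 − 1 = 3; critical value at α = 0.05 is 7.815.
Since 38.513 > 7.815, we reject the null hypothesis — the data do not fit the 9:3:3:1 ratio.

38.513; not consistent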